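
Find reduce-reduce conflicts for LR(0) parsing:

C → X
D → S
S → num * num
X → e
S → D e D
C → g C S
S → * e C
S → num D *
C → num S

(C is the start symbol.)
Yes — I8: [C → num S .] vs [D → S .]; I20: [C → g C S .] vs [D → S .]

A reduce-reduce conflict occurs when an LR(0) state has two complete items [A → α .] and [B → β .] — both call for a reduction, and with no lookahead the parser cannot choose between them.

Augment with C' → C and build the canonical LR(0) collection (I0 = CLOSURE({[C' → . C]}), then GOTO on every symbol after a dot until no new states appear). It has 21 states:
  I0: { [C → . X], [C → . g C S], [C → . num S], [C' → . C], [X → . e] }  — shift
  I1: { [C' → C .] }  — accept
  I2: { [C → X .] }  — reduce
  I3: { [X → e .] }  — reduce
  I4: { [C → . X], [C → . g C S], [C → . num S], [C → g . C S], [X → . e] }  — shift
  I5: { [C → num . S], [D → . S], [S → . * e C], [S → . D e D], [S → . num * num], [S → . num D *] }  — shift
  I6: { [S → * . e C] }  — shift
  I7: { [S → D . e D] }  — shift
  I8: { [C → num S .], [D → S .] }  — 2 reduces
  I9: { [D → . S], [S → . * e C], [S → . D e D], [S → . num * num], [S → . num D *], [S → num . * num], [S → num . D *] }  — shift
  I10: { [S → * . e C], [S → num * . num] }  — shift
  I11: { [S → D . e D], [S → num D . *] }  — shift
  I12: { [D → S .] }  — reduce
  I13: { [S → num D * .] }  — reduce
  I14: { [D → . S], [S → . * e C], [S → . D e D], [S → . num * num], [S → . num D *], [S → D e . D] }  — shift
  I15: { [S → D . e D], [S → D e D .] }  — shift, reduce
  I16: { [C → . X], [C → . g C S], [C → . num S], [S → * e . C], [X → . e] }  — shift
  I17: { [S → num * num .] }  — reduce
  I18: { [S → * e C .] }  — reduce
  I19: { [C → g C . S], [D → . S], [S → . * e C], [S → . D e D], [S → . num * num], [S → . num D *] }  — shift
  I20: { [C → g C S .], [D → S .] }  — 2 reduces

I8 contains complete items [C → num S .], [D → S .] — reduce-reduce conflict.
I20 contains complete items [C → g C S .], [D → S .] — reduce-reduce conflict.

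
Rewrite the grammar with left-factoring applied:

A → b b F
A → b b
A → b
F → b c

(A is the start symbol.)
A → b A'
A' → b A''
A'' → F
A'' → ε
A' → ε
F → b c

Left-factoring transforms A → αβ₁ | αβ₂ into A → αA' and A' → β₁ | β₂
(α is the longest common prefix among the alternatives). Repeat until
no nonterminal has two alternatives with a common prefix.

Round 1: A has alternatives sharing prefix 'b'. Introduce A': A → b A'
  Add: A' → b F
  Add: A' → b
  Add: A' → ε

Round 2: A' has alternatives sharing prefix 'b'. Introduce A'': A' → b A''
  Add: A'' → F
  Add: A'' → ε

No remaining common prefixes — done.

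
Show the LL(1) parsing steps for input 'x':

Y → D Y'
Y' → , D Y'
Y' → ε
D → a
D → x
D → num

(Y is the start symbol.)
LL(1) parsing maintains a stack (initially the start symbol over $) and the input. At each step: if the stack top is a terminal, match it against the current input token; if it is a non-terminal N, replace it with the RHS of M[N, lookahead] (the unique production whose predict set contains the lookahead).

Stack is shown with the top on the left.

Stack   Input  Action
---------------------
Y $     x $    output Y → D Y'
D Y' $  x $    output D → x
x Y' $  x $    match 'x'
Y' $    $      output Y' → ε
$       $      accept

The string is accepted.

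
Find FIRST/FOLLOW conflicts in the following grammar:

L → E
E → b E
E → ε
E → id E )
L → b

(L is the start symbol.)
A FIRST/FOLLOW conflict occurs when a non-terminal N has a nullable alternative N → β (β ⇒* ε) and another alternative N → α with FIRST(α) ∩ FOLLOW(N) ≠ ∅: on such a lookahead the parser cannot decide between expanding α and letting N vanish via β.

Nullable non-terminals: E, L.
FIRST sets used below: FIRST(E) = { 'b', 'id', ε }

E: nullable alternative(s) E → ε; FOLLOW(E) = { $, ')' }
  E → b E: FIRST \ {ε} = { 'b' } — disjoint from FOLLOW(E)
  E → ε: FIRST \ {ε} = { } — this is the only nullable alternative, skip
  E → id E ): FIRST \ {ε} = { 'id' } — disjoint from FOLLOW(E)

L: nullable alternative(s) L → E; FOLLOW(L) = { $ }
  L → E: FIRST \ {ε} = { 'b', 'id' } — this is the only nullable alternative, skip
  L → b: FIRST \ {ε} = { 'b' } — disjoint from FOLLOW(L)

No FIRST/FOLLOW conflicts found.

Answer: No FIRST/FOLLOW conflicts.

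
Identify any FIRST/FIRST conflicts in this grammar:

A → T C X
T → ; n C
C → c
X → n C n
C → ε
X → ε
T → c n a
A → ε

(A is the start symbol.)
No FIRST/FIRST conflicts.

FIRST sets of the non-terminals at (or reachable through a nullable prefix from) the front of some alternative:
  FIRST(T) = { ';', 'c' }

Productions for A:
  A → T C X: FIRST = { ';', 'c' }
  A → ε: FIRST = { ε }
Productions for T:
  T → ; n C: FIRST = { ';' }
  T → c n a: FIRST = { 'c' }
Productions for C:
  C → c: FIRST = { 'c' }
  C → ε: FIRST = { ε }
Productions for X:
  X → n C n: FIRST = { 'n' }
  X → ε: FIRST = { ε }

All alternatives of each non-terminal have pairwise disjoint FIRST sets.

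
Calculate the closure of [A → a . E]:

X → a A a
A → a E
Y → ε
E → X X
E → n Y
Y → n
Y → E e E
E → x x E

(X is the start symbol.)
{ [A → a . E], [E → . X X], [E → . n Y], [E → . x x E], [X → . a A a] }

To compute CLOSURE, for each item [A → α.Bβ] where B is a non-terminal, add [B → .γ] for all productions B → γ; repeat for the newly added items until nothing changes.

Start with: [A → a . E]
  [A → a . E] has the dot before E: add [E → . X X], [E → . n Y], [E → . x x E]
  [E → . X X] has the dot before X: add [X → . a A a]
No further items can be added.

CLOSURE = { [A → a . E], [E → . X X], [E → . n Y], [E → . x x E], [X → . a A a] }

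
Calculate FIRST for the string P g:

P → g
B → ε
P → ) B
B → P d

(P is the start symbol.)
FIRST sets of the non-terminals involved (from the grammar, by fixed-point iteration):
  FIRST(P) = { ')', 'g' }

To compute FIRST(P g), process the symbols left to right:
Symbol P is a non-terminal. Add FIRST(P) \ {ε} = { ')', 'g' }
P is not nullable (ε ∉ FIRST(P)), so stop here.
FIRST(P g) = { ')', 'g' }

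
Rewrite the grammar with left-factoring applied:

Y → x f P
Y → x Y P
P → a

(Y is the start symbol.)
Y → x Y'
Y' → f P
Y' → Y P
P → a

Left-factoring transforms A → αβ₁ | αβ₂ into A → αA' and A' → β₁ | β₂
(α is the longest common prefix among the alternatives). Repeat until
no nonterminal has two alternatives with a common prefix.

Round 1: Y has alternatives sharing prefix 'x'. Introduce Y': Y → x Y'
  Add: Y' → f P
  Add: Y' → Y P

No remaining common prefixes — done.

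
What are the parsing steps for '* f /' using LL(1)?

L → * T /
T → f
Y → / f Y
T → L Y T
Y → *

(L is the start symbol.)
Stack is shown with the top on the left.

Stack    Input    Action
------------------------
L $      * f / $  output L → * T /
* T / $  * f / $  match '*'
T / $    f / $    output T → f
f / $    f / $    match 'f'
/ $      / $      match '/'
$        $        accept

The string is accepted.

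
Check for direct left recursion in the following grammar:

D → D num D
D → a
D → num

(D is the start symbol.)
D → D num D: LEFT RECURSIVE (starts with D)
D → a: starts with a
D → num: starts with num

The grammar has direct left recursion on: D.

Answer: Yes, D is left-recursive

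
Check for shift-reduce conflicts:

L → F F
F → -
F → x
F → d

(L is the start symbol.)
A shift-reduce conflict occurs when an LR(0) state has both:
  - a complete (reduce) item [A → α .] (dot at the end), and
  - a shift item [B → β . c γ] (dot before a terminal).

Augment with L' → L and build the canonical LR(0) collection (I0 = CLOSURE({[L' → . L]}), then GOTO on every symbol after a dot until no new states appear). It has 7 states:
  I0: { [F → . -], [F → . d], [F → . x], [L → . F F], [L' → . L] }  — shift
  I1: { [F → - .] }  — reduce
  I2: { [F → . -], [F → . d], [F → . x], [L → F . F] }  — shift
  I3: { [L' → L .] }  — accept
  I4: { [F → d .] }  — reduce
  I5: { [F → x .] }  — reduce
  I6: { [L → F F .] }  — reduce

No state contains both a complete item and a shift item.

Answer: No shift-reduce conflicts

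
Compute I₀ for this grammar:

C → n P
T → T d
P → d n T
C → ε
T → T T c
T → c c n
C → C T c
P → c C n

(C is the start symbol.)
First, augment the grammar with C' → C
I₀ = CLOSURE({ [C' → . C] }):
  [C' → . C] has the dot before C: add [C → . n P], [C → .], [C → . C T c]
No further items can be added.

I₀ = { [C → . C T c], [C → . n P], [C → .], [C' → . C] }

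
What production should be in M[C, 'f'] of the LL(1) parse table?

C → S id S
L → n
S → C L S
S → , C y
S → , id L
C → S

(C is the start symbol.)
To find M[C, 'f'], we find productions for C where 'f' is in the predict set (PREDICT(N → α) = (FIRST(α) \ {ε}) ∪ (FOLLOW(N) if α ⇒* ε)).

Relevant sets:
  FIRST(S) = { ',' }

C → S id S: PREDICT = { ',' }
C → S: PREDICT = { ',' }

M[C, 'f'] is empty (no production applies)

Answer: Empty (error entry)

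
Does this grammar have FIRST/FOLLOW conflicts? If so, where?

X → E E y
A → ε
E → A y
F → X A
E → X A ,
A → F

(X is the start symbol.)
Nullable non-terminals: A.
FIRST sets used below: FIRST(F) = { 'y' }

A: nullable alternative(s) A → ε; FOLLOW(A) = { ',', 'y' }
  A → ε: FIRST \ {ε} = { } — this is the only nullable alternative, skip
  A → F: FIRST \ {ε} = { 'y' } — overlaps FOLLOW(A) on { 'y' }: CONFLICT

E, F, X have no nullable alternative, so no FIRST/FOLLOW check is needed there.

So the grammar has 1 FIRST/FOLLOW conflict (marked CONFLICT above).

Answer: Yes. A → F with FOLLOW(A) on { 'y' }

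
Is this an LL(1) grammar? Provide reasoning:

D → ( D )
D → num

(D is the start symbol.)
For D:
  PREDICT(D → '(' D ')') = { '(' }
  PREDICT(D → num) = { 'num' }

All predict sets are disjoint. The grammar IS LL(1).

Answer: Yes, the grammar is LL(1).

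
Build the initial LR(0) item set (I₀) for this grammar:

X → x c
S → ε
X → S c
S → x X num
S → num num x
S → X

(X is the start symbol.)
{ [S → . X], [S → . num num x], [S → . x X num], [S → .], [X → . S c], [X → . x c], [X' → . X] }

First, augment the grammar with X' → X
I₀ = CLOSURE({ [X' → . X] }):
  [X' → . X] has the dot before X: add [X → . x c], [X → . S c]
  [X → . S c] has the dot before S: add [S → .], [S → . x X num], [S → . num num x], [S → . X]
No further items can be added.

I₀ = { [S → . X], [S → . num num x], [S → . x X num], [S → .], [X → . S c], [X → . x c], [X' → . X] }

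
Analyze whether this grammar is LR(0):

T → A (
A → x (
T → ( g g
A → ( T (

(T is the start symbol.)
Yes, the grammar is LR(0)

Augment with T' → T and build the canonical LR(0) collection (I0 = CLOSURE({[T' → . T]}), then GOTO on every symbol after a dot until no new states appear). It has 11 states:
  I0: { [A → . ( T (], [A → . x (], [T → . ( g g], [T → . A (], [T' → . T] }  — shift
  I1: { [A → ( . T (], [A → . ( T (], [A → . x (], [T → ( . g g], [T → . ( g g], [T → . A (] }  — shift
  I2: { [T → A . (] }  — shift
  I3: { [T' → T .] }  — accept
  I4: { [A → x . (] }  — shift
  I5: { [A → x ( .] }  — reduce
  I6: { [T → A ( .] }  — reduce
  I7: { [A → ( T . (] }  — shift
  I8: { [T → ( g . g] }  — shift
  I9: { [T → ( g g .] }  — reduce
  I10: { [A → ( T ( .] }  — reduce

Every state is either a pure shift/goto state or contains exactly one complete item and nothing to shift — no conflicts. The grammar is LR(0).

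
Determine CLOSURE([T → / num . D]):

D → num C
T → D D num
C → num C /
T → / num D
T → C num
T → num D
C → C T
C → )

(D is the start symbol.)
{ [D → . num C], [T → / num . D] }

To compute CLOSURE, for each item [A → α.Bβ] where B is a non-terminal, add [B → .γ] for all productions B → γ; repeat for the newly added items until nothing changes.

Start with: [T → / num . D]
  [T → / num . D] has the dot before D: add [D → . num C]
No further items can be added.

CLOSURE = { [D → . num C], [T → / num . D] }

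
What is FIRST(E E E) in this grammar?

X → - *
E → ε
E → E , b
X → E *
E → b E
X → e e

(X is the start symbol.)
{ ',', 'b', ε }

FIRST sets of the non-terminals involved (from the grammar, by fixed-point iteration):
  FIRST(E) = { ',', 'b', ε }

To compute FIRST(E E E), process the symbols left to right:
Symbol E is a non-terminal. Add FIRST(E) \ {ε} = { ',', 'b' }
E is nullable (ε ∈ FIRST(E)), continue to the next symbol.
Symbol E is a non-terminal. Add FIRST(E) \ {ε} = { ',', 'b' }
E is nullable (ε ∈ FIRST(E)), continue to the next symbol.
Symbol E is a non-terminal. Add FIRST(E) \ {ε} = { ',', 'b' }
E is nullable (ε ∈ FIRST(E)), continue to the next symbol.
All symbols are nullable, so ε is in the result.
FIRST(E E E) = { ',', 'b', ε }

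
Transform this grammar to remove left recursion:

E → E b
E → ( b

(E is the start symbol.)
E → ( b E'
E' → b E'
E' → ε

E is directly left-recursive. The standard transformation for
  A → A α₁ | ... | A α_m | β₁ | ... | β_n
is
  A  → β₁ A' | ... | β_n A'
  A' → α₁ A' | ... | α_m A' | ε

E → ( b becomes E → ( b E'
E → E b becomes E' → b E'
Add E' → ε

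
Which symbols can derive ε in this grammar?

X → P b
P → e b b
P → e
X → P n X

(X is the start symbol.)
None

There are no ε-productions, so no non-terminal can derive ε.
No non-terminals are nullable.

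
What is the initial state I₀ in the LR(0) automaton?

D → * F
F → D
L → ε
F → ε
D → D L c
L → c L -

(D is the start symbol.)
First, augment the grammar with D' → D
I₀ = CLOSURE({ [D' → . D] }):
  [D' → . D] has the dot before D: add [D → . * F], [D → . D L c]
No further items can be added.

I₀ = { [D → . * F], [D → . D L c], [D' → . D] }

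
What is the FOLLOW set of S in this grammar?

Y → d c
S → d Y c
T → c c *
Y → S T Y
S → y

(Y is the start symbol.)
In Y → S T Y: S is followed by T Y, add FIRST(T Y) \ {ε} = { 'c' }

Taking the union: FOLLOW(S) = { 'c' }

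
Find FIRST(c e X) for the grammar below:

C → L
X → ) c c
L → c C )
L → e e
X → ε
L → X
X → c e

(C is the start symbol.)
To compute FIRST(c e X), process the symbols left to right:
Symbol c is a terminal. Add 'c' and stop.
FIRST(c e X) = { 'c' }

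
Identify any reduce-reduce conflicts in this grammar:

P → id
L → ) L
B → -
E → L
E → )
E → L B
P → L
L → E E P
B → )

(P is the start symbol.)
A reduce-reduce conflict occurs when an LR(0) state has two complete items [A → α .] and [B → β .] — both call for a reduction, and with no lookahead the parser cannot choose between them.

Augment with P' → P and build the canonical LR(0) collection (I0 = CLOSURE({[P' → . P]}), then GOTO on every symbol after a dot until no new states appear). It has 13 states:
  I0: { [E → . )], [E → . L B], [E → . L], [L → . ) L], [L → . E E P], [P → . L], [P → . id], [P' → . P] }  — shift
  I1: { [E → ) .], [E → . )], [E → . L B], [E → . L], [L → ) . L], [L → . ) L], [L → . E E P] }  — shift, reduce
  I2: { [E → . )], [E → . L B], [E → . L], [L → . ) L], [L → . E E P], [L → E . E P] }  — shift
  I3: { [B → . )], [B → . -], [E → L . B], [E → L .], [P → L .] }  — shift, 2 reduces
  I4: { [P' → P .] }  — accept
  I5: { [P → id .] }  — reduce
  I6: { [B → ) .] }  — reduce
  I7: { [B → - .] }  — reduce
  I8: { [E → L B .] }  — reduce
  I9: { [E → . )], [E → . L B], [E → . L], [L → . ) L], [L → . E E P], [L → E . E P], [L → E E . P], [P → . L], [P → . id] }  — shift
  I10: { [B → . )], [B → . -], [E → L . B], [E → L .] }  — shift, reduce
  I11: { [L → E E P .] }  — reduce
  I12: { [B → . )], [B → . -], [E → L . B], [E → L .], [L → ) L .] }  — shift, 2 reduces

I3 contains complete items [E → L .], [P → L .] — reduce-reduce conflict.
I12 contains complete items [E → L .], [L → ) L .] — reduce-reduce conflict.

Answer: Yes — I3: [E → L .] vs [P → L .]; I12: [E → L .] vs [L → ) L .]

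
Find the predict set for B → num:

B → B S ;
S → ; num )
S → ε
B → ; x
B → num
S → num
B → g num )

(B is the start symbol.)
{ 'num' }

PREDICT(B → num) = (FIRST(RHS) \ {ε}) ∪ (FOLLOW(B) if ε ∈ FIRST(RHS), i.e. RHS ⇒* ε)
FIRST(num) = { 'num' }
ε ∉ FIRST(num), so FOLLOW(B) is not added.
PREDICT(B → num) = { 'num' }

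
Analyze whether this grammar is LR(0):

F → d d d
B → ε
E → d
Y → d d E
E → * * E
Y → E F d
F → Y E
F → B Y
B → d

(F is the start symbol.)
No. Shift-reduce conflict between [B → .] and [B → . d]

A grammar is LR(0) if no state in the canonical LR(0) collection has:
  - both a shift item (dot before a terminal) and a complete item (shift-reduce conflict), or
  - two or more complete items (reduce-reduce conflict; the accept item [F' → F .] counts as a complete item here).

Augment with F' → F and build the canonical LR(0) collection (I0 = CLOSURE({[F' → . F]}), then GOTO on every symbol after a dot until no new states appear). It has 19 states:
  I0: { [B → . d], [B → .], [E → . * * E], [E → . d], [F → . B Y], [F → . Y E], [F → . d d d], [F' → . F], [Y → . E F d], [Y → . d d E] }  — shift, reduce
  I1: { [E → * . * E] }  — shift
  I2: { [E → . * * E], [E → . d], [F → B . Y], [Y → . E F d], [Y → . d d E] }  — shift
  I3: { [B → . d], [B → .], [E → . * * E], [E → . d], [F → . B Y], [F → . Y E], [F → . d d d], [Y → . E F d], [Y → . d d E], [Y → E . F d] }  — shift, reduce
  I4: { [F' → F .] }  — accept
  I5: { [E → . * * E], [E → . d], [F → Y . E] }  — shift
  I6: { [B → d .], [E → d .], [F → d . d d], [Y → d . d E] }  — shift, 2 reduces
  I7: { [E → . * * E], [E → . d], [F → d d . d], [Y → d d . E] }  — shift
  I8: { [Y → d d E .] }  — reduce
  I9: { [E → d .], [F → d d d .] }  — 2 reduces
  I10: { [F → Y E .] }  — reduce
  I11: { [E → d .] }  — reduce
  I12: { [Y → E F . d] }  — shift
  I13: { [Y → E F d .] }  — reduce
  I14: { [F → B Y .] }  — reduce
  I15: { [E → d .], [Y → d . d E] }  — shift, reduce
  I16: { [E → . * * E], [E → . d], [Y → d d . E] }  — shift
  I17: { [E → * * . E], [E → . * * E], [E → . d] }  — shift
  I18: { [E → * * E .] }  — reduce

Conflict in state I0:
  Shift-reduce conflict between [B → .] and [B → . d]
So the grammar is NOT LR(0).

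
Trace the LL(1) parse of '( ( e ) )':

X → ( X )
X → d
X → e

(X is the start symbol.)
LL(1) parsing maintains a stack (initially the start symbol over $) and the input. At each step: if the stack top is a terminal, match it against the current input token; if it is a non-terminal N, replace it with the RHS of M[N, lookahead] (the unique production whose predict set contains the lookahead).

Stack is shown with the top on the left.

Stack      Input        Action
------------------------------
X $        ( ( e ) ) $  output X → ( X )
( X ) $    ( ( e ) ) $  match '('
X ) $      ( e ) ) $    output X → ( X )
( X ) ) $  ( e ) ) $    match '('
X ) ) $    e ) ) $      output X → e
e ) ) $    e ) ) $      match 'e'
) ) $      ) ) $        match ')'
) $        ) $          match ')'
$          $            accept

The string is accepted.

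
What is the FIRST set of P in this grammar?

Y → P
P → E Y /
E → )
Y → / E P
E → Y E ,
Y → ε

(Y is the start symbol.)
To compute FIRST(P), examine every production with P on the left-hand side, reading each right-hand side left to right until a non-nullable symbol is reached.

FIRST sets of the other non-terminals involved (by the same procedure, iterated to a fixed point):
  FIRST(E) = { ')', '/' }

From P → E Y /:
  - E is a non-terminal: add FIRST(E) \ {ε} = { ')', '/' }
    E is not nullable, so stop

Collecting: FIRST(P) = { ')', '/' }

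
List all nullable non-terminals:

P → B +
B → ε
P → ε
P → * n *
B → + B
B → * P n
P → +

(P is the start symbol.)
{ 'B', 'P' }

ε-productions: B → ε, P → ε
So B, P are immediately nullable.
Every non-terminal is now nullable.
Nullable = { 'B', 'P' }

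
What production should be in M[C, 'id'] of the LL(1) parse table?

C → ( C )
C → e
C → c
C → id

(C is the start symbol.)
To find M[C, 'id'], we find productions for C where 'id' is in the predict set (PREDICT(N → α) = (FIRST(α) \ {ε}) ∪ (FOLLOW(N) if α ⇒* ε)).

C → ( C ): PREDICT = { '(' }
C → e: PREDICT = { 'e' }
C → c: PREDICT = { 'c' }
C → id: PREDICT = { 'id' }
  'id' is in predict set, so this production goes in M[C, 'id']

M[C, 'id'] = C → id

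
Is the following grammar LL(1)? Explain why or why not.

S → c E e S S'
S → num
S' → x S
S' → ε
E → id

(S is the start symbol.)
No. Predict set conflict for S': { 'x' }

A grammar is LL(1) if for each non-terminal N with multiple productions, the predict sets of those productions are pairwise disjoint, where PREDICT(N → α) = (FIRST(α) \ {ε}) ∪ (FOLLOW(N) if α ⇒* ε).

Relevant sets:
  FOLLOW(S') = { $, 'x' }

For S:
  PREDICT(S → c E e S S') = { 'c' }
  PREDICT(S → num) = { 'num' }
For S':
  PREDICT(S' → x S) = { 'x' }
  PREDICT(S' → ε) = { $, 'x' }
E has a single production, so nothing to check there.

Conflict found: Predict set conflict for S': { 'x' }
The grammar is NOT LL(1).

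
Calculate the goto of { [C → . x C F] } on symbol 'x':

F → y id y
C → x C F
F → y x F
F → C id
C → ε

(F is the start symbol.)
{ [C → . x C F], [C → .], [C → x . C F] }

GOTO(I, 'x') = CLOSURE({ [A → αX.β] : [A → α.Xβ] ∈ I, X = 'x' })

Items with dot before 'x', with the dot advanced:
  [C → . x C F] → [C → x . C F]
Closure of the advanced items:
  [C → x . C F] has the dot before C: add [C → . x C F], [C → .]

GOTO = { [C → . x C F], [C → .], [C → x . C F] }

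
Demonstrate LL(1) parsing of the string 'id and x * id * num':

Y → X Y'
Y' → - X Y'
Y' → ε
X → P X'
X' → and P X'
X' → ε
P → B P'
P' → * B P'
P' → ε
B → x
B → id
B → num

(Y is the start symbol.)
Stack is shown with the top on the left.

Stack           Input                  Action
---------------------------------------------
Y $             id and x * id * num $  output Y → X Y'
X Y' $          id and x * id * num $  output X → P X'
P X' Y' $       id and x * id * num $  output P → B P'
B P' X' Y' $    id and x * id * num $  output B → id
id P' X' Y' $   id and x * id * num $  match 'id'
P' X' Y' $      and x * id * num $     output P' → ε
X' Y' $         and x * id * num $     output X' → and P X'
and P X' Y' $   and x * id * num $     match 'and'
P X' Y' $       x * id * num $         output P → B P'
B P' X' Y' $    x * id * num $         output B → x
x P' X' Y' $    x * id * num $         match 'x'
P' X' Y' $      * id * num $           output P' → * B P'
* B P' X' Y' $  * id * num $           match '*'
B P' X' Y' $    id * num $             output B → id
id P' X' Y' $   id * num $             match 'id'
P' X' Y' $      * num $                output P' → * B P'
* B P' X' Y' $  * num $                match '*'
B P' X' Y' $    num $                  output B → num
num P' X' Y' $  num $                  match 'num'
P' X' Y' $      $                      output P' → ε
X' Y' $         $                      output X' → ε
Y' $            $                      output Y' → ε
$               $                      accept

The string is accepted.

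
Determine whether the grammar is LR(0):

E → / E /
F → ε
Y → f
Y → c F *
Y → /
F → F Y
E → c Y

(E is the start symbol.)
A grammar is LR(0) if no state in the canonical LR(0) collection has:
  - both a shift item (dot before a terminal) and a complete item (shift-reduce conflict), or
  - two or more complete items (reduce-reduce conflict; the accept item [E' → E .] counts as a complete item here).

Augment with E' → E and build the canonical LR(0) collection (I0 = CLOSURE({[E' → . E]}), then GOTO on every symbol after a dot until no new states appear). It has 13 states:
  I0: { [E → . / E /], [E → . c Y], [E' → . E] }  — shift
  I1: { [E → . / E /], [E → . c Y], [E → / . E /] }  — shift
  I2: { [E' → E .] }  — accept
  I3: { [E → c . Y], [Y → . /], [Y → . c F *], [Y → . f] }  — shift
  I4: { [Y → / .] }  — reduce
  I5: { [E → c Y .] }  — reduce
  I6: { [F → . F Y], [F → .], [Y → c . F *] }  — reduce
  I7: { [Y → f .] }  — reduce
  I8: { [F → F . Y], [Y → . /], [Y → . c F *], [Y → . f], [Y → c F . *] }  — shift
  I9: { [Y → c F * .] }  — reduce
  I10: { [F → F Y .] }  — reduce
  I11: { [E → / E . /] }  — shift
  I12: { [E → / E / .] }  — reduce

Every state is either a pure shift/goto state or contains exactly one complete item and nothing to shift — no conflicts. The grammar is LR(0).

Answer: Yes, the grammar is LR(0)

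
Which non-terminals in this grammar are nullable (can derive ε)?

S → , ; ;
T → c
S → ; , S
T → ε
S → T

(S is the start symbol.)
{ 'S', 'T' }

ε-productions: T → ε
So T is immediately nullable.
S → T: every symbol on the right is nullable, so S is nullable too.
Every non-terminal is now nullable.
Nullable = { 'S', 'T' }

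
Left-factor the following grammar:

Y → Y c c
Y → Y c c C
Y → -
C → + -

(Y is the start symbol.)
Y → Y c c Y'
Y' → ε
Y' → C
Y → -
C → + -

Left-factoring transforms A → αβ₁ | αβ₂ into A → αA' and A' → β₁ | β₂
(α is the longest common prefix among the alternatives). Repeat until
no nonterminal has two alternatives with a common prefix.

Round 1: Y has alternatives sharing prefix 'Y c c'. Introduce Y': Y → Y c c Y'
  Add: Y' → ε
  Add: Y' → C

No remaining common prefixes — done.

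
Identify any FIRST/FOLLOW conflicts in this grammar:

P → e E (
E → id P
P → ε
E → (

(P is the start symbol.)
A FIRST/FOLLOW conflict occurs when a non-terminal N has a nullable alternative N → β (β ⇒* ε) and another alternative N → α with FIRST(α) ∩ FOLLOW(N) ≠ ∅: on such a lookahead the parser cannot decide between expanding α and letting N vanish via β.

Nullable non-terminals: P.

P: nullable alternative(s) P → ε; FOLLOW(P) = { $, '(' }
  P → e E (: FIRST \ {ε} = { 'e' } — disjoint from FOLLOW(P)
  P → ε: FIRST \ {ε} = { } — this is the only nullable alternative, skip

E has no nullable alternative, so no FIRST/FOLLOW check is needed there.

No FIRST/FOLLOW conflicts found.

Answer: No FIRST/FOLLOW conflicts.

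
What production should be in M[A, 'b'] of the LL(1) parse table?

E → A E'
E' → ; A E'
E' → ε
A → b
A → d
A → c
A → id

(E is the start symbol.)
To find M[A, 'b'], we find productions for A where 'b' is in the predict set (PREDICT(N → α) = (FIRST(α) \ {ε}) ∪ (FOLLOW(N) if α ⇒* ε)).

A → b: PREDICT = { 'b' }
  'b' is in predict set, so this production goes in M[A, 'b']
A → d: PREDICT = { 'd' }
A → c: PREDICT = { 'c' }
A → id: PREDICT = { 'id' }

M[A, 'b'] = A → b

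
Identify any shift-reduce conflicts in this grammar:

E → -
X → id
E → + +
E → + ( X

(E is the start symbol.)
No shift-reduce conflicts

Augment with E' → E and build the canonical LR(0) collection (I0 = CLOSURE({[E' → . E]}), then GOTO on every symbol after a dot until no new states appear). It has 8 states:
  I0: { [E → . + ( X], [E → . + +], [E → . -], [E' → . E] }  — shift
  I1: { [E → + . ( X], [E → + . +] }  — shift
  I2: { [E → - .] }  — reduce
  I3: { [E' → E .] }  — accept
  I4: { [E → + ( . X], [X → . id] }  — shift
  I5: { [E → + + .] }  — reduce
  I6: { [E → + ( X .] }  — reduce
  I7: { [X → id .] }  — reduce

No state contains both a complete item and a shift item.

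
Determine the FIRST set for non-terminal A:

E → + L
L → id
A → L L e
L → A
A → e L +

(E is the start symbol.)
To compute FIRST(A), examine every production with A on the left-hand side, reading each right-hand side left to right until a non-nullable symbol is reached.

FIRST sets of the other non-terminals involved (by the same procedure, iterated to a fixed point):
  FIRST(L) = { 'e', 'id' }

From A → L L e:
  - L is a non-terminal: add FIRST(L) \ {ε} = { 'e', 'id' }
    L is not nullable, so stop
From A → e L +:
  - e is a terminal: add 'e' and stop

Collecting: FIRST(A) = { 'e', 'id' }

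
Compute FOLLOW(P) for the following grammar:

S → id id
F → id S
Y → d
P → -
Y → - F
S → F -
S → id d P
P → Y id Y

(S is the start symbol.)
{ $, '-', 'id' }

To compute FOLLOW(P), find every occurrence of P on a right-hand side N → α P β: add FIRST(β) \ {ε}, and if β is empty or nullable also add FOLLOW(N). Iterate to a fixed point.

In S → id d P: P is at the end, add FOLLOW(S)

The FOLLOW sets referred to above (computed the same way, to a fixed point):
  FOLLOW(S) = { $, '-', 'id' }

Taking the union: FOLLOW(P) = { $, '-', 'id' }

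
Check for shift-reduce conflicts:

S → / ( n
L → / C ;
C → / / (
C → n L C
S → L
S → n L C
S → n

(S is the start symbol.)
Yes — I4: [S → n .] vs [L → . / C ;]

A shift-reduce conflict occurs when an LR(0) state has both:
  - a complete (reduce) item [A → α .] (dot at the end), and
  - a shift item [B → β . c γ] (dot before a terminal).

Augment with S' → S and build the canonical LR(0) collection (I0 = CLOSURE({[S' → . S]}), then GOTO on every symbol after a dot until no new states appear). It has 18 states:
  I0: { [L → . / C ;], [S → . / ( n], [S → . L], [S → . n L C], [S → . n], [S' → . S] }  — shift
  I1: { [C → . / / (], [C → . n L C], [L → / . C ;], [S → / . ( n] }  — shift
  I2: { [S → L .] }  — reduce
  I3: { [S' → S .] }  — accept
  I4: { [L → . / C ;], [S → n . L C], [S → n .] }  — shift, reduce
  I5: { [C → . / / (], [C → . n L C], [L → / . C ;] }  — shift
  I6: { [C → . / / (], [C → . n L C], [S → n L . C] }  — shift
  I7: { [C → / . / (] }  — shift
  I8: { [S → n L C .] }  — reduce
  I9: { [C → n . L C], [L → . / C ;] }  — shift
  I10: { [C → . / / (], [C → . n L C], [C → n L . C] }  — shift
  I11: { [C → n L C .] }  — reduce
  I12: { [C → / / . (] }  — shift
  I13: { [C → / / ( .] }  — reduce
  I14: { [L → / C . ;] }  — shift
  I15: { [L → / C ; .] }  — reduce
  I16: { [S → / ( . n] }  — shift
  I17: { [S → / ( n .] }  — reduce

I4 contains reduce item [S → n .] and shift item [L → . / C ;] — shift-reduce conflict.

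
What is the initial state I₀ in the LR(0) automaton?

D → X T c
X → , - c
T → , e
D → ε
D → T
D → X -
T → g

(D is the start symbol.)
{ [D → . T], [D → . X -], [D → . X T c], [D → .], [D' → . D], [T → . , e], [T → . g], [X → . , - c] }

First, augment the grammar with D' → D
I₀ = CLOSURE({ [D' → . D] }):
  [D' → . D] has the dot before D: add [D → . X T c], [D → .], [D → . T], [D → . X -]
  [D → . X T c] has the dot before X: add [X → . , - c]
  [D → . T] has the dot before T: add [T → . , e], [T → . g]
No further items can be added.

I₀ = { [D → . T], [D → . X -], [D → . X T c], [D → .], [D' → . D], [T → . , e], [T → . g], [X → . , - c] }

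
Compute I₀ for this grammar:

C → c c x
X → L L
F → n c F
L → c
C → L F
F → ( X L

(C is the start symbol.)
First, augment the grammar with C' → C
I₀ = CLOSURE({ [C' → . C] }):
  [C' → . C] has the dot before C: add [C → . c c x], [C → . L F]
  [C → . L F] has the dot before L: add [L → . c]
No further items can be added.

I₀ = { [C → . L F], [C → . c c x], [C' → . C], [L → . c] }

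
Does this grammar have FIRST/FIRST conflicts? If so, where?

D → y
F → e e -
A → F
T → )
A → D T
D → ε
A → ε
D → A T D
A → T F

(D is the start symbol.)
Yes. D → y / D → A T D on { 'y' }; A → F / A → D T on { 'e' }; A → D T / A → T F on { ')' }

A FIRST/FIRST conflict occurs when two productions N → α and N → β for the same non-terminal have FIRST(α) ∩ FIRST(β) ≠ ∅ (with ε ∈ FIRST of a nullable right-hand side, so two nullable alternatives also conflict).

FIRST sets of the non-terminals at (or reachable through a nullable prefix from) the front of some alternative:
  FIRST(A) = { ')', 'e', 'y', ε }
  FIRST(T) = { ')' }
  FIRST(F) = { 'e' }
  FIRST(D) = { ')', 'e', 'y', ε }

Productions for D:
  D → y: FIRST = { 'y' }
  D → ε: FIRST = { ε }
  D → A T D: FIRST = { ')', 'e', 'y' }
Productions for A:
  A → F: FIRST = { 'e' }
  A → D T: FIRST = { ')', 'e', 'y' }
  A → ε: FIRST = { ε }
  A → T F: FIRST = { ')' }
F, T have only one production, so no FIRST/FIRST conflict is possible there.

Conflict for D: D → y and D → A T D
  Overlap: { 'y' }
Conflict for A: A → F and A → D T
  Overlap: { 'e' }
Conflict for A: A → D T and A → T F
  Overlap: { ')' }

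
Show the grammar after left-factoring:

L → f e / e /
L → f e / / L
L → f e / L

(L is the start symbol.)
Left-factoring transforms A → αβ₁ | αβ₂ into A → αA' and A' → β₁ | β₂
(α is the longest common prefix among the alternatives). Repeat until
no nonterminal has two alternatives with a common prefix.

Round 1: L has alternatives sharing prefix 'f e /'. Introduce L': L → f e / L'
  Add: L' → e /
  Add: L' → / L
  Add: L' → L

No remaining common prefixes — done.

Resulting grammar:
L → f e / L'
L' → e /
L' → / L
L' → L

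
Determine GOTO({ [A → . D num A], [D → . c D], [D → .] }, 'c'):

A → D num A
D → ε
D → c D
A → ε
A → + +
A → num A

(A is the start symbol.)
{ [D → . c D], [D → .], [D → c . D] }

GOTO(I, 'c') = CLOSURE({ [A → αX.β] : [A → α.Xβ] ∈ I, X = 'c' })

Items with dot before 'c', with the dot advanced:
  [D → . c D] → [D → c . D]
Closure of the advanced items:
  [D → c . D] has the dot before D: add [D → .], [D → . c D]

GOTO = { [D → . c D], [D → .], [D → c . D] }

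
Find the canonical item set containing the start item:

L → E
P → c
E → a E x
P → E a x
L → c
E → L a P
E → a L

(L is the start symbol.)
First, augment the grammar with L' → L
I₀ = CLOSURE({ [L' → . L] }):
  [L' → . L] has the dot before L: add [L → . E], [L → . c]
  [L → . E] has the dot before E: add [E → . a E x], [E → . L a P], [E → . a L]
No further items can be added.

I₀ = { [E → . L a P], [E → . a E x], [E → . a L], [L → . E], [L → . c], [L' → . L] }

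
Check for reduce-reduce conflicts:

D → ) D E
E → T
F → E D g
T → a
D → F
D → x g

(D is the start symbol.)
Augment with D' → D and build the canonical LR(0) collection (I0 = CLOSURE({[D' → . D]}), then GOTO on every symbol after a dot until no new states appear). It has 13 states:
  I0: { [D → . ) D E], [D → . F], [D → . x g], [D' → . D], [E → . T], [F → . E D g], [T → . a] }  — shift
  I1: { [D → ) . D E], [D → . ) D E], [D → . F], [D → . x g], [E → . T], [F → . E D g], [T → . a] }  — shift
  I2: { [D' → D .] }  — accept
  I3: { [D → . ) D E], [D → . F], [D → . x g], [E → . T], [F → . E D g], [F → E . D g], [T → . a] }  — shift
  I4: { [D → F .] }  — reduce
  I5: { [E → T .] }  — reduce
  I6: { [T → a .] }  — reduce
  I7: { [D → x . g] }  — shift
  I8: { [D → x g .] }  — reduce
  I9: { [F → E D . g] }  — shift
  I10: { [F → E D g .] }  — reduce
  I11: { [D → ) D . E], [E → . T], [T → . a] }  — shift
  I12: { [D → ) D E .] }  — reduce

No state contains more than one complete item.

Answer: No reduce-reduce conflicts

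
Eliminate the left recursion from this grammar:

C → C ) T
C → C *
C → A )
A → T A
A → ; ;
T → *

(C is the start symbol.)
C → A ) C'
C' → ) T C'
C' → * C'
C' → ε
A → T A
A → ; ;
T → *

C is directly left-recursive. The standard transformation for
  A → A α₁ | ... | A α_m | β₁ | ... | β_n
is
  A  → β₁ A' | ... | β_n A'
  A' → α₁ A' | ... | α_m A' | ε

C → A ) becomes C → A ) C'
C → C ) T becomes C' → ) T C'
C → C * becomes C' → * C'
Add C' → ε

Productions for other non-terminals are unchanged:
  A → T A
  A → ; ;
  T → *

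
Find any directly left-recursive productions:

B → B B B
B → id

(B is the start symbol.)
B → B B B: LEFT RECURSIVE (starts with B)
B → id: starts with id

The grammar has direct left recursion on: B.

Answer: Yes, B is left-recursive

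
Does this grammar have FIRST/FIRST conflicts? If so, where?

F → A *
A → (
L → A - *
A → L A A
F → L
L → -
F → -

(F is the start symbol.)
FIRST sets of the non-terminals at (or reachable through a nullable prefix from) the front of some alternative:
  FIRST(A) = { '(', '-' }
  FIRST(L) = { '(', '-' }

Productions for F:
  F → A *: FIRST = { '(', '-' }
  F → L: FIRST = { '(', '-' }
  F → -: FIRST = { '-' }
Productions for A:
  A → (: FIRST = { '(' }
  A → L A A: FIRST = { '(', '-' }
Productions for L:
  L → A - *: FIRST = { '(', '-' }
  L → -: FIRST = { '-' }

Conflict for F: F → A * and F → L
  Overlap: { '(', '-' }
Conflict for F: F → A * and F → -
  Overlap: { '-' }
Conflict for F: F → L and F → -
  Overlap: { '-' }
Conflict for A: A → ( and A → L A A
  Overlap: { '(' }
Conflict for L: L → A - * and L → -
  Overlap: { '-' }

Answer: Yes. F → A '*' / F → L on { '(', '-' }; F → A '*' / F → '-' on { '-' }; F → L / F → '-' on { '-' }; A → '(' / A → L A A on { '(' }; L → A '-' '*' / L → '-' on { '-' }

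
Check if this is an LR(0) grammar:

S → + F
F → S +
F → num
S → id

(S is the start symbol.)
A grammar is LR(0) if no state in the canonical LR(0) collection has:
  - both a shift item (dot before a terminal) and a complete item (shift-reduce conflict), or
  - two or more complete items (reduce-reduce conflict; the accept item [S' → S .] counts as a complete item here).

Augment with S' → S and build the canonical LR(0) collection (I0 = CLOSURE({[S' → . S]}), then GOTO on every symbol after a dot until no new states appear). It has 8 states:
  I0: { [S → . + F], [S → . id], [S' → . S] }  — shift
  I1: { [F → . S +], [F → . num], [S → + . F], [S → . + F], [S → . id] }  — shift
  I2: { [S' → S .] }  — accept
  I3: { [S → id .] }  — reduce
  I4: { [S → + F .] }  — reduce
  I5: { [F → S . +] }  — shift
  I6: { [F → num .] }  — reduce
  I7: { [F → S + .] }  — reduce

Every state is either a pure shift/goto state or contains exactly one complete item and nothing to shift — no conflicts. The grammar is LR(0).

Answer: Yes, the grammar is LR(0)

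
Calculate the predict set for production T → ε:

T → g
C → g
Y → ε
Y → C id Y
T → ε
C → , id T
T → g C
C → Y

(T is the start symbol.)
{ $, 'id' }

PREDICT(T → ε) = (FIRST(RHS) \ {ε}) ∪ (FOLLOW(T) if ε ∈ FIRST(RHS), i.e. RHS ⇒* ε)
The right-hand side is ε (FIRST(ε) = { ε }), so the predict set is FOLLOW(T) = { $, 'id' }
PREDICT(T → ε) = { $, 'id' }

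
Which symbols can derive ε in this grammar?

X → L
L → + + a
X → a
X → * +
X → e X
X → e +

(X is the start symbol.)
None

There are no ε-productions, so no non-terminal can derive ε.
No non-terminals are nullable.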